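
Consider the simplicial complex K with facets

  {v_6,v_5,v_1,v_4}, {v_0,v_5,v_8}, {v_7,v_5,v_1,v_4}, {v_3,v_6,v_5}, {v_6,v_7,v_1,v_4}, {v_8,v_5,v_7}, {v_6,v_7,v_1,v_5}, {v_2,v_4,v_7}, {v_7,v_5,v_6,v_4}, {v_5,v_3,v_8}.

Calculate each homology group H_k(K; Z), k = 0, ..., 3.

H_0 ≅ Z,  H_1 = 0,  H_2 = 0,  H_3 ≅ Z.

Order the vertices as v_0 < v_1 < v_2 < v_3 < v_4 < v_5 < v_6 < v_7 < v_8. Listing each simplex with vertices in this order, K has dimension 3 with simplices:

  0-simplices (9): [v_0], [v_1], [v_2], [v_3], [v_4], [v_5], [v_6], [v_7], [v_8]
  1-simplices (19): (19 of them)
  2-simplices (15): (15 of them)
  3-simplices (5): [v_1,v_4,v_5,v_6], [v_1,v_4,v_5,v_7], [v_1,v_4,v_6,v_7], [v_1,v_5,v_6,v_7], [v_4,v_5,v_6,v_7]

Hence C_0 ≅ Z^9, C_1 ≅ Z^19, C_2 ≅ Z^15, C_3 ≅ Z^5.

The boundary map ∂_1: C_1 → C_0 maps an edge to its endpoints' difference, ∂[p,q] = q − p.
The 9×19 boundary matrix has rank 8 and Smith normal form diag(1,1,1,1,1,1,1,1).

∂_2: C_2 → C_1 sends each 2-simplex [p,q,r] to [q,r] − [p,r] + [p,q]. For instance
  ∂[v_1,v_5,v_6] = [v_5,v_6] − [v_1,v_6] + [v_1,v_5],
  ∂[v_3,v_5,v_8] = [v_5,v_8] − [v_3,v_8] + [v_3,v_5].
The resulting 19×15 matrix has rank 11, and its Smith normal form has invariant factors (1,1,1,1,1,1,1,1,1,1,1).

Boundary ∂_3: C_3 → C_2 sends each 3-simplex σ to the alternating sum Σ_i (−1)^i (σ with its i-th vertex removed). For instance
  ∂[v_4,v_5,v_6,v_7] = [v_5,v_6,v_7] − [v_4,v_6,v_7] + [v_4,v_5,v_7] − [v_4,v_5,v_6],
  ∂[v_1,v_5,v_6,v_7] = [v_5,v_6,v_7] − [v_1,v_6,v_7] + [v_1,v_5,v_7] − [v_1,v_5,v_6].
The 15×5 boundary matrix has rank 4 and Smith normal form diag(1,1,1,1).

Now H_k = ker ∂_k / im ∂_{k+1}, so:

  H_0: rank C_0 − rank ∂_1 = 9 − 8 = 1, and the invariant factors of ∂_1 are all 1, so H_0 = Z.
  H_1: rank ker ∂_1 − rank ∂_2 = (19 − 8) − 11 = 0, and the invariant factors of ∂_2 are all 1, so H_1 = 0.
  H_2: rank ker ∂_2 − rank ∂_3 = (15 − 11) − 4 = 0, and the invariant factors of ∂_3 are all 1, so H_2 = 0.
  H_3: rank ker ∂_3 − rank ∂_4 = (5 − 4) − 0 = 1, and there is no ∂_4, so H_3 = Z.

As a check, the Euler characteristic is 9 − 19 + 15 − 5 = 0, which agrees with 1 − 0 + 0 − 1 = 0.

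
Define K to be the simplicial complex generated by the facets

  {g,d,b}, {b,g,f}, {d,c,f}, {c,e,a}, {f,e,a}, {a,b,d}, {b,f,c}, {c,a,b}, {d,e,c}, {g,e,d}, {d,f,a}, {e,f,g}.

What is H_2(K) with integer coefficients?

H_2 = 0.

We work with the vertex ordering a < b < c < d < e < f < g. The simplices of K, each written with vertices in increasing order, are:

  0-simplices (7): a, b, c, d, e, f, g
  1-simplices (18): ab, ac, ad, ae, af, bc, bd, bf, bg, cd, ce, cf, de, df, dg, ef, eg, fg
  2-simplices (12): abc, abd, ace, adf, aef, bcf, bdg, bfg, cde, cdf, deg, efg

so the chain groups are C_0 ≅ Z^7, C_1 ≅ Z^18, C_2 ≅ Z^12.

The boundary map ∂_1: C_1 → C_0 sends each edge [p,q] (with p < q) to q − p.
The 7×18 boundary matrix has rank 6 and Smith normal form diag(1,1,1,1,1,1).

The boundary map ∂_2: C_2 → C_1 sends each 2-simplex [p,q,r] to [q,r] − [p,r] + [p,q]. For instance
  ∂cdf = df − cf + cd,
  ∂abc = bc − ac + ab.
The resulting 18×12 matrix has rank 12, and its Smith normal form has invariant factors (1,1,1,1,1,1,1,1,1,1,1,2).

Computing H_k = (kernel of ∂_k) / (image of ∂_{k+1}):

  H_2: rank ker ∂_2 − rank ∂_3 = (12 − 12) − 0 = 0, and there is no ∂_3, so H_2 = 0.

(K is a triangulation of the real projective plane RP^2.)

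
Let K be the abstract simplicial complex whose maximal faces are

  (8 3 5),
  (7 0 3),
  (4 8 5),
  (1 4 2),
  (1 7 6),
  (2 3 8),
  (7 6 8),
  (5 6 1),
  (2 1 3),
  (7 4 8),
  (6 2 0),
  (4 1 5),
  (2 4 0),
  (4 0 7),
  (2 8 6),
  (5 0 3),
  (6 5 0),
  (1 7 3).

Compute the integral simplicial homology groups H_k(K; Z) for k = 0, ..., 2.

K has 9 vertices, 27 edges, 18 triangles.
rank ∂_0 = 0, rank ∂_1 = 8 ⇒ b_0 = 9 − 0 − 8 = 1; all invariant factors of ∂_1 are 1 so no torsion. So H_0 = Z.
rank ∂_1 = 8, rank ∂_2 = 17 ⇒ b_1 = 27 − 8 − 17 = 2; all invariant factors of ∂_2 are 1 so no torsion. So H_1 = Z^2.
rank ∂_2 = 17, rank ∂_3 = 0 ⇒ b_2 = 18 − 17 − 0 = 1. So H_2 = Z.

H_0 = Z,  H_1 = Z^2,  H_2 = Z.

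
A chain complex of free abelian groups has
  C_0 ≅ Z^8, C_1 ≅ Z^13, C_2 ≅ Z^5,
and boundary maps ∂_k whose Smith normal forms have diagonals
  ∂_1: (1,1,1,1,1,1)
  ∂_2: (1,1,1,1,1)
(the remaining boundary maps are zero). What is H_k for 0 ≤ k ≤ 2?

H_0 ≅ Z^2,  H_1 ≅ Z^2,  H_2 = 0.

H_0: b_0 = 8 − 0 − 6 = 2; torsion from ∂_1 factors > 1: none. So H_0 ≅ Z^2.
H_1: b_1 = 13 − 6 − 5 = 2; torsion from ∂_2 factors > 1: none. So H_1 ≅ Z^2.
H_2: b_2 = 5 − 5 − 0 = 0; torsion from ∂_3 factors > 1: none. So H_2 ≅ 0.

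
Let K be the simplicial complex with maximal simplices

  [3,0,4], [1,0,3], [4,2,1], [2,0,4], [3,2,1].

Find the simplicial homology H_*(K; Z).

Fix the vertex order 0 < 1 < 2 < 3 < 4 and write every simplex with vertices in increasing order. Then dim K = 2 and the simplices of K are:

  0-simplices (5): [0], [1], [2], [3], [4]
  1-simplices (10): [0,1], [0,2], [0,3], [0,4], [1,2], [1,3], [1,4], [2,3], [2,4], [3,4]
  2-simplices (5): [0,1,3], [0,2,4], [0,3,4], [1,2,3], [1,2,4]

giving chain groups C_0 ≅ Z^5, C_1 ≅ Z^10, C_2 ≅ Z^5.

∂_1: C_1 → C_0 is given by ∂[p,q] = [q] − [p].
This gives a 5×10 integer matrix of rank 4; reducing to Smith normal form yields diagonal entries (1,1,1,1).

The boundary map ∂_2: C_2 → C_1 acts by ∂[p,q,r] = [q,r] − [p,r] + [p,q]. For instance
  ∂[0,3,4] = [3,4] − [0,4] + [0,3],
  ∂[1,2,3] = [2,3] − [1,3] + [1,2].
The 10×5 boundary matrix has rank 5 and Smith normal form diag(1,1,1,1,1).

Reading off H_k = ker ∂_k / im ∂_{k+1}:

  H_0: rank C_0 − rank ∂_1 = 5 − 4 = 1, and the invariant factors of ∂_1 are all 1, so H_0 = Z.
  H_1: rank ker ∂_1 − rank ∂_2 = (10 − 4) − 5 = 1, and the invariant factors of ∂_2 are all 1, so H_1 = Z.
  H_2: rank ker ∂_2 − rank ∂_3 = (5 − 5) − 0 = 0, and there is no ∂_3, so H_2 = 0.

As a check, the Euler characteristic is 5 − 10 + 5 = 0, which agrees with 1 − 1 + 0 = 0.

H_0 = Z,  H_1 = Z,  H_2 = 0.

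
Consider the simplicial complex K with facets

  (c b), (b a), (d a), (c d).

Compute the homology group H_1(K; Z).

H_1 ≅ Z.

We work with the vertex ordering a < b < c < d. The simplices of K, each written with vertices in increasing order, are:

  0-simplices (4): a, b, c, d
  1-simplices (4): ab, ad, bc, cd

giving chain groups C_0 ≅ Z^4, C_1 ≅ Z^4.

Boundary ∂_1: C_1 → C_0 is given by ∂[p,q] = [q] − [p]. For instance
  ∂ab = b − a.
As a 4×4 matrix over Z this has rank 3, with invariant factors (1,1,1).

Reading off H_k = ker ∂_k / im ∂_{k+1}:

  H_1: rank ker ∂_1 − rank ∂_2 = (4 − 3) − 0 = 1, and there is no ∂_2, so H_1 = Z.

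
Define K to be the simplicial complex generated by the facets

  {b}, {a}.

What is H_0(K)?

Order the vertices as a < b. Listing each simplex with vertices in this order, K has dimension 0 with simplices:

  0-simplices (2): a, b

so the chain groups are C_0 ≅ Z^2.

Computing H_k = (kernel of ∂_k) / (image of ∂_{k+1}):

  H_0: rank C_0 − rank ∂_1 = 2 − 0 = 2, and there is no ∂_1, so H_0 = Z^2.

(K is a triangulation of a set of 2 points.)

H_0 ≅ Z^2.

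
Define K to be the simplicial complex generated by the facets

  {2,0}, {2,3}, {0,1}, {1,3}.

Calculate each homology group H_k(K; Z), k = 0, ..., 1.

H_0 ≅ Z,  H_1 ≅ Z.

Take the total order 0 < 1 < 2 < 3 on the vertex set. Then K (dimension 1) consists of the simplices:

  0-simplices (4): [0], [1], [2], [3]
  1-simplices (4): [0,1], [0,2], [1,3], [2,3]

Hence C_0 ≅ Z^4, C_1 ≅ Z^4.

The boundary map ∂_1: C_1 → C_0 is given by ∂[p,q] = [q] − [p]. For instance
  ∂[0,1] = [1] − [0].
The 4×4 boundary matrix has rank 3 and Smith normal form diag(1,1,1).

Computing H_k = (kernel of ∂_k) / (image of ∂_{k+1}):

  H_0: rank C_0 − rank ∂_1 = 4 − 3 = 1, and the invariant factors of ∂_1 are all 1, so H_0 = Z.
  H_1: rank ker ∂_1 − rank ∂_2 = (4 − 3) − 0 = 1, and there is no ∂_2, so H_1 = Z.

(K is a triangulation of the circle S^1.)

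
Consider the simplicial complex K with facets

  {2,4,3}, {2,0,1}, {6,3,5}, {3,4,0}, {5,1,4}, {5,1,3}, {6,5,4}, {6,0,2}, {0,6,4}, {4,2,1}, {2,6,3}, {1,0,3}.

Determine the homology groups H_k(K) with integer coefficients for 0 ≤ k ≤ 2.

H_0 = Z,  H_1 = Z_2,  H_2 = 0.

Fix the vertex order 0 < 1 < 2 < 3 < 4 < 5 < 6 and write every simplex with vertices in increasing order. Then dim K = 2 and the simplices of K are:

  0-simplices (7): [0], [1], [2], [3], [4], [5], [6]
  1-simplices (18): [0,1], [0,2], [0,3], [0,4], [0,6], [1,2], [1,3], [1,4], [1,5], [2,3], [2,4], [2,6], [3,4], [3,5], [3,6], [4,5], [4,6], [5,6]
  2-simplices (12): [0,1,2], [0,1,3], [0,2,6], [0,3,4], [0,4,6], [1,2,4], [1,3,5], [1,4,5], [2,3,4], [2,3,6], [3,5,6], [4,5,6]

so the chain groups are C_0 ≅ Z^7, C_1 ≅ Z^18, C_2 ≅ Z^12.

The boundary map ∂_1: C_1 → C_0 is given by ∂[p,q] = [q] − [p].
The resulting 7×18 matrix has rank 6, and its Smith normal form has invariant factors (1,1,1,1,1,1).

∂_2: C_2 → C_1 acts by ∂[p,q,r] = [q,r] − [p,r] + [p,q]. For instance
  ∂[2,3,4] = [3,4] − [2,4] + [2,3],
  ∂[1,4,5] = [4,5] − [1,5] + [1,4].
The 18×12 boundary matrix has rank 12 and Smith normal form diag(1,1,1,1,1,1,1,1,1,1,1,2).

From H_k ≅ ker(∂_k) / im(∂_{k+1}) we obtain:

  H_0: rank C_0 − rank ∂_1 = 7 − 6 = 1, and the invariant factors of ∂_1 are all 1, so H_0 ≅ Z.
  H_1: rank ker ∂_1 − rank ∂_2 = (18 − 6) − 12 = 0, and ∂_2 has invariant factor 2 > 1, so H_1 ≅ Z_2.
  H_2: rank ker ∂_2 − rank ∂_3 = (12 − 12) − 0 = 0, and there is no ∂_3, so H_2 ≅ 0.

As a check, the Euler characteristic is 7 − 18 + 12 = 1, which agrees with 1 − 0 + 0 = 1.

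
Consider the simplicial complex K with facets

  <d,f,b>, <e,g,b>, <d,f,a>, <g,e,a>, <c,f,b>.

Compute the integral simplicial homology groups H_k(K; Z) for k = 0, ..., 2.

H_0 = Z,  H_1 = Z,  H_2 = 0.

We work with the vertex ordering a < b < c < d < e < f < g. The simplices of K, each written with vertices in increasing order, are:

  0-simplices (7): a, b, c, d, e, f, g
  1-simplices (12): ad, ae, af, ag, bc, bd, be, bf, bg, cf, df, eg
  2-simplices (5): adf, aeg, bcf, bdf, beg

giving chain groups C_0 ≅ Z^7, C_1 ≅ Z^12, C_2 ≅ Z^5.

Boundary ∂_1: C_1 → C_0 sends each edge [p,q] (with p < q) to q − p. For instance
  ∂bc = c − b.
The resulting 7×12 matrix has rank 6, and its Smith normal form has invariant factors (1,1,1,1,1,1).

Boundary ∂_2: C_2 → C_1 sends each 2-simplex [p,q,r] to [q,r] − [p,r] + [p,q]. For instance
  ∂adf = df − af + ad,
  ∂bcf = cf − bf + bc.
The 12×5 boundary matrix has rank 5 and Smith normal form diag(1,1,1,1,1).

Reading off H_k = ker ∂_k / im ∂_{k+1}:

  H_0: rank C_0 − rank ∂_1 = 7 − 6 = 1, and the invariant factors of ∂_1 are all 1, so H_0 ≅ Z.
  H_1: rank ker ∂_1 − rank ∂_2 = (12 − 6) − 5 = 1, and the invariant factors of ∂_2 are all 1, so H_1 ≅ Z.
  H_2: rank ker ∂_2 − rank ∂_3 = (5 − 5) − 0 = 0, and there is no ∂_3, so H_2 ≅ 0.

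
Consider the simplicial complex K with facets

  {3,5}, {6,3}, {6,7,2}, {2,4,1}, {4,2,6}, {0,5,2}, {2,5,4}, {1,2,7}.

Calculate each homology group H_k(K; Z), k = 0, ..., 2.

We work with the vertex ordering 0 < 1 < 2 < 3 < 4 < 5 < 6 < 7. The simplices of K, each written with vertices in increasing order, are:

  0-simplices (8): [0], [1], [2], [3], [4], [5], [6], [7]
  1-simplices (14): [0,2], [0,5], [1,2], [1,4], [1,7], [2,4], [2,5], [2,6], [2,7], [3,5], [3,6], [4,5], [4,6], [6,7]
  2-simplices (6): [0,2,5], [1,2,4], [1,2,7], [2,4,5], [2,4,6], [2,6,7]

so the chain groups are C_0 ≅ Z^8, C_1 ≅ Z^14, C_2 ≅ Z^6.

∂_1: C_1 → C_0 is given by ∂[p,q] = [q] − [p]. For instance
  ∂[2,6] = [6] − [2].
The resulting 8×14 matrix has rank 7, and its Smith normal form has invariant factors (1,1,1,1,1,1,1).

∂_2: C_2 → C_1 acts by ∂[p,q,r] = [q,r] − [p,r] + [p,q]. For instance
  ∂[2,6,7] = [6,7] − [2,7] + [2,6],
  ∂[2,4,6] = [4,6] − [2,6] + [2,4].
The resulting 14×6 matrix has rank 6, and its Smith normal form has invariant factors (1,1,1,1,1,1).

Computing H_k = (kernel of ∂_k) / (image of ∂_{k+1}):

  H_0: rank C_0 − rank ∂_1 = 8 − 7 = 1, and the invariant factors of ∂_1 are all 1, so H_0 ≅ Z.
  H_1: rank ker ∂_1 − rank ∂_2 = (14 − 7) − 6 = 1, and the invariant factors of ∂_2 are all 1, so H_1 ≅ Z.
  H_2: rank ker ∂_2 − rank ∂_3 = (6 − 6) − 0 = 0, and there is no ∂_3, so H_2 ≅ 0.

H_0 ≅ Z,  H_1 ≅ Z,  H_2 = 0.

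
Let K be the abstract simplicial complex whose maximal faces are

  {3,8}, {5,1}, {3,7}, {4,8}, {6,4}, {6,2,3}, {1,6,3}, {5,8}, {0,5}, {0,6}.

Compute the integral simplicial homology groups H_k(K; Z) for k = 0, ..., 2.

H_0 ≅ Z,  H_1 ≅ Z^3,  H_2 = 0.

Fix the vertex order 0 < 1 < 2 < 3 < 4 < 5 < 6 < 7 < 8 and write every simplex with vertices in increasing order. Then dim K = 2 and the simplices of K are:

  0-simplices (9): [0], [1], [2], [3], [4], [5], [6], [7], [8]
  1-simplices (13): [0,5], [0,6], [1,3], [1,5], [1,6], [2,3], [2,6], [3,6], [3,7], [3,8], [4,6], [4,8], [5,8]
  2-simplices (2): [1,3,6], [2,3,6]

Hence C_0 ≅ Z^9, C_1 ≅ Z^13, C_2 ≅ Z^2.

∂_1: C_1 → C_0 maps an edge to its endpoints' difference, ∂[p,q] = q − p. For instance
  ∂[0,5] = [5] − [0].
This gives a 9×13 integer matrix of rank 8; reducing to Smith normal form yields diagonal entries (1,1,1,1,1,1,1,1).

Boundary ∂_2: C_2 → C_1 acts by ∂[p,q,r] = [q,r] − [p,r] + [p,q]. For instance
  ∂[2,3,6] = [3,6] − [2,6] + [2,3],
  ∂[1,3,6] = [3,6] − [1,6] + [1,3].
The resulting 13×2 matrix has rank 2, and its Smith normal form has invariant factors (1,1).

Reading off H_k = ker ∂_k / im ∂_{k+1}:

  H_0: rank C_0 − rank ∂_1 = 9 − 8 = 1, and the invariant factors of ∂_1 are all 1, so H_0 = Z.
  H_1: rank ker ∂_1 − rank ∂_2 = (13 − 8) − 2 = 3, and the invariant factors of ∂_2 are all 1, so H_1 = Z^3.
  H_2: rank ker ∂_2 − rank ∂_3 = (2 − 2) − 0 = 0, and there is no ∂_3, so H_2 = 0.

As a check, the Euler characteristic is 9 − 13 + 2 = -2, which agrees with 1 − 3 + 0 = -2.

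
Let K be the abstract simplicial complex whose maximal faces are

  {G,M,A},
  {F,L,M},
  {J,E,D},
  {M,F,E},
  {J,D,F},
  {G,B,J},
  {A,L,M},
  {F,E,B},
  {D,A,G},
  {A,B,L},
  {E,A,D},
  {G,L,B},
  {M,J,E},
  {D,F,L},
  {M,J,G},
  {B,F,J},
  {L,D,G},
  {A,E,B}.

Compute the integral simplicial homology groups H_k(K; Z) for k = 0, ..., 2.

Take the total order A < B < D < E < F < G < J < L < M on the vertex set. Then K (dimension 2) consists of the simplices:

  0-simplices (9): A, B, D, E, F, G, J, L, M
  1-simplices (27): AB, AD, AE, AG, AL, AM, BE, BF, BG, BJ, BL, DE, DF, DG, DJ, DL, EF, EJ, EM, FJ, FL, FM, GJ, GL, GM, JM, LM
  2-simplices (18): ABE, ABL, ADE, ADG, AGM, ALM, BEF, BFJ, BGJ, BGL, DEJ, DFJ, DFL, DGL, EFM, EJM, FLM, GJM

giving chain groups C_0 ≅ Z^9, C_1 ≅ Z^27, C_2 ≅ Z^18.

∂_1: C_1 → C_0 sends each edge [p,q] (with p < q) to q − p. For instance
  ∂DG = G − D.
This gives a 9×27 integer matrix of rank 8; reducing to Smith normal form yields diagonal entries (1,1,1,1,1,1,1,1).

The boundary map ∂_2: C_2 → C_1 maps a triangle to the signed sum of its edges. For instance
  ∂ADE = DE − AE + AD,
  ∂ABE = BE − AE + AB.
As a 27×18 matrix over Z this has rank 18, with invariant factors (1,1,1,1,1,1,1,1,1,1,1,1,1,1,1,1,1,2).

Computing H_k = (kernel of ∂_k) / (image of ∂_{k+1}):

  H_0: rank C_0 − rank ∂_1 = 9 − 8 = 1, and the invariant factors of ∂_1 are all 1, so H_0 ≅ Z.
  H_1: rank ker ∂_1 − rank ∂_2 = (27 − 8) − 18 = 1, and ∂_2 has invariant factor 2 > 1, so H_1 ≅ Z ⊕ Z_2.
  H_2: rank ker ∂_2 − rank ∂_3 = (18 − 18) − 0 = 0, and there is no ∂_3, so H_2 ≅ 0.

H_0 ≅ Z,  H_1 ≅ Z ⊕ Z_2,  H_2 = 0.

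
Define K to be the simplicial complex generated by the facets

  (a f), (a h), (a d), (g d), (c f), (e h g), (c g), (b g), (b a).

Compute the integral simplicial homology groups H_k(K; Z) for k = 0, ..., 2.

H_0 = Z,  H_1 = Z^3,  H_2 = 0.

We work with the vertex ordering a < b < c < d < e < f < g < h. The simplices of K, each written with vertices in increasing order, are:

  0-simplices (8): a, b, c, d, e, f, g, h
  1-simplices (11): ab, ad, af, ah, bg, cf, cg, dg, eg, eh, gh
  2-simplices (1): egh

so the chain groups are C_0 ≅ Z^8, C_1 ≅ Z^11, C_2 ≅ Z^1.

∂_1: C_1 → C_0 maps an edge to its endpoints' difference, ∂[p,q] = q − p. For instance
  ∂bg = g − b.
As a 8×11 matrix over Z this has rank 7, with invariant factors (1,1,1,1,1,1,1).

∂_2: C_2 → C_1 acts by ∂[p,q,r] = [q,r] − [p,r] + [p,q]. For instance
  ∂egh = gh − eh + eg.
The resulting 11×1 matrix has rank 1, and its Smith normal form has invariant factors (1).

Now H_k = ker ∂_k / im ∂_{k+1}, so:

  H_0: rank C_0 − rank ∂_1 = 8 − 7 = 1, and the invariant factors of ∂_1 are all 1, so H_0 ≅ Z.
  H_1: rank ker ∂_1 − rank ∂_2 = (11 − 7) − 1 = 3, and the invariant factors of ∂_2 are all 1, so H_1 ≅ Z^3.
  H_2: rank ker ∂_2 − rank ∂_3 = (1 − 1) − 0 = 0, and there is no ∂_3, so H_2 ≅ 0.

As a check, the Euler characteristic is 8 − 11 + 1 = -2, which agrees with 1 − 3 + 0 = -2.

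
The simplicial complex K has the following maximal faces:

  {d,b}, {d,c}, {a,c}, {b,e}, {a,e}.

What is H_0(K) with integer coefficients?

H_0 ≅ Z.

K has 5 vertices, 5 edges.
rank ∂_0 = 0, rank ∂_1 = 4 ⇒ b_0 = 5 − 0 − 4 = 1; all invariant factors of ∂_1 are 1 so no torsion. So H_0 ≅ Z.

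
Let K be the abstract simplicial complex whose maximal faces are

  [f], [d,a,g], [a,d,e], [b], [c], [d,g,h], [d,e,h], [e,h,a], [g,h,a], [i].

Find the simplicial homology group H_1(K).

Order the vertices as a < b < c < d < e < f < g < h < i. Listing each simplex with vertices in this order, K has dimension 2 with simplices:

  0-simplices (9): a, b, c, d, e, f, g, h, i
  1-simplices (9): ad, ae, ag, ah, de, dg, dh, eh, gh
  2-simplices (6): ade, adg, aeh, agh, deh, dgh

giving chain groups C_0 ≅ Z^9, C_1 ≅ Z^9, C_2 ≅ Z^6.

∂_1: C_1 → C_0 sends each edge [p,q] (with p < q) to q − p.
The resulting 9×9 matrix has rank 4, and its Smith normal form has invariant factors (1,1,1,1).

The boundary map ∂_2: C_2 → C_1 maps a triangle to the signed sum of its edges. For instance
  ∂deh = eh − dh + de,
  ∂dgh = gh − dh + dg.
As a 9×6 matrix over Z this has rank 5, with invariant factors (1,1,1,1,1).

Now H_k = ker ∂_k / im ∂_{k+1}, so:

  H_1: rank ker ∂_1 − rank ∂_2 = (9 − 4) − 5 = 0, and the invariant factors of ∂_2 are all 1, so H_1 = 0.

H_1 = 0.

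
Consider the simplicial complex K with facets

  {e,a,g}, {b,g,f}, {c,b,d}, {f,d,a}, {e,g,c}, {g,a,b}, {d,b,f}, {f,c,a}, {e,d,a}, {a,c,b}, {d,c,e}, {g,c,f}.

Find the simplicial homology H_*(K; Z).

H_0 = Z,  H_1 = Z/2,  H_2 = 0.

Take the total order a < b < c < d < e < f < g on the vertex set. Then K (dimension 2) consists of the simplices:

  0-simplices (7): a, b, c, d, e, f, g
  1-simplices (18): ab, ac, ad, ae, af, ag, bc, bd, bf, bg, cd, ce, cf, cg, de, df, eg, fg
  2-simplices (12): abc, abg, acf, ade, adf, aeg, bcd, bdf, bfg, cde, ceg, cfg

Hence C_0 ≅ Z^7, C_1 ≅ Z^18, C_2 ≅ Z^12.

The boundary map ∂_1: C_1 → C_0 is given by ∂[p,q] = [q] − [p]. For instance
  ∂cd = d − c.
The resulting 7×18 matrix has rank 6, and its Smith normal form has invariant factors (1,1,1,1,1,1).

The boundary map ∂_2: C_2 → C_1 acts by ∂[p,q,r] = [q,r] − [p,r] + [p,q]. For instance
  ∂acf = cf − af + ac,
  ∂cfg = fg − cg + cf.
The resulting 18×12 matrix has rank 12, and its Smith normal form has invariant factors (1,1,1,1,1,1,1,1,1,1,1,2).

Computing H_k = (kernel of ∂_k) / (image of ∂_{k+1}):

  H_0: rank C_0 − rank ∂_1 = 7 − 6 = 1, and the invariant factors of ∂_1 are all 1, so H_0 ≅ Z.
  H_1: rank ker ∂_1 − rank ∂_2 = (18 − 6) − 12 = 0, and ∂_2 has invariant factor 2 > 1, so H_1 ≅ Z/2.
  H_2: rank ker ∂_2 − rank ∂_3 = (12 − 12) − 0 = 0, and there is no ∂_3, so H_2 ≅ 0.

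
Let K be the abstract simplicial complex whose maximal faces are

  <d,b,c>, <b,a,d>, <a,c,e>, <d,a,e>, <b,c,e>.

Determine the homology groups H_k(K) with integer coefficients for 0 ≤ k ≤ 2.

K has 5 vertices, 10 edges, 5 triangles.
rank ∂_0 = 0, rank ∂_1 = 4 ⇒ b_0 = 5 − 0 − 4 = 1; all invariant factors of ∂_1 are 1 so no torsion. So H_0 = Z.
rank ∂_1 = 4, rank ∂_2 = 5 ⇒ b_1 = 10 − 4 − 5 = 1; all invariant factors of ∂_2 are 1 so no torsion. So H_1 = Z.
rank ∂_2 = 5, rank ∂_3 = 0 ⇒ b_2 = 5 − 5 − 0 = 0. So H_2 = 0.

H_0 ≅ Z,  H_1 ≅ Z,  H_2 = 0.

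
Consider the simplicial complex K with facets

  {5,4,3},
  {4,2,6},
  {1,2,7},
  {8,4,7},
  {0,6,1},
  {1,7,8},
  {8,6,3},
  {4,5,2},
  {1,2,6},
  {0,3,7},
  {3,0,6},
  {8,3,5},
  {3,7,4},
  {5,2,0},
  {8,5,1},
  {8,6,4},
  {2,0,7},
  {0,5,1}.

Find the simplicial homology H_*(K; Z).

H_0 ≅ Z,  H_1 ≅ Z ⊕ Z/2,  H_2 = 0.

Order the vertices as 0 < 1 < 2 < 3 < 4 < 5 < 6 < 7 < 8. Listing each simplex with vertices in this order, K has dimension 2 with simplices:

  0-simplices (9): [0], [1], [2], [3], [4], [5], [6], [7], [8]
  1-simplices (27): (27 of them)
  2-simplices (18): [0,1,5], [0,1,6], [0,2,5], [0,2,7], [0,3,6], [0,3,7], [1,2,6], [1,2,7], [1,5,8], [1,7,8], [2,4,5], [2,4,6], [3,4,5], [3,4,7], [3,5,8], [3,6,8], [4,6,8], [4,7,8]

so the chain groups are C_0 ≅ Z^9, C_1 ≅ Z^27, C_2 ≅ Z^18.

Boundary ∂_1: C_1 → C_0 sends each edge [p,q] (with p < q) to q − p.
The resulting 9×27 matrix has rank 8, and its Smith normal form has invariant factors (1,1,1,1,1,1,1,1).

Boundary ∂_2: C_2 → C_1 acts by ∂[p,q,r] = [q,r] − [p,r] + [p,q]. For instance
  ∂[0,1,5] = [1,5] − [0,5] + [0,1],
  ∂[1,5,8] = [5,8] − [1,8] + [1,5].
This gives a 27×18 integer matrix of rank 18; reducing to Smith normal form yields diagonal entries (1,1,1,1,1,1,1,1,1,1,1,1,1,1,1,1,1,2).

From H_k ≅ ker(∂_k) / im(∂_{k+1}) we obtain:

  H_0: rank C_0 − rank ∂_1 = 9 − 8 = 1, and the invariant factors of ∂_1 are all 1, so H_0 ≅ Z.
  H_1: rank ker ∂_1 − rank ∂_2 = (27 − 8) − 18 = 1, and ∂_2 has invariant factor 2 > 1, so H_1 ≅ Z ⊕ Z/2.
  H_2: rank ker ∂_2 − rank ∂_3 = (18 − 18) − 0 = 0, and there is no ∂_3, so H_2 ≅ 0.

As a check, the Euler characteristic is 9 − 27 + 18 = 0, which agrees with 1 − 1 + 0 = 0.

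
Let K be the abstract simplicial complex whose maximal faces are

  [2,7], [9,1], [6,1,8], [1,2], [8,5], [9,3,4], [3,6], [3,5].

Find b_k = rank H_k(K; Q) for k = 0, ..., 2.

b_0 = 1, b_1 = 2, b_2 = 0.

Order the vertices as 1 < 2 < 3 < 4 < 5 < 6 < 7 < 8 < 9. Listing each simplex with vertices in this order, K has dimension 2 with simplices:

  0-simplices (9): [1], [2], [3], [4], [5], [6], [7], [8], [9]
  1-simplices (12): [1,2], [1,6], [1,8], [1,9], [2,7], [3,4], [3,5], [3,6], [3,9], [4,9], [5,8], [6,8]
  2-simplices (2): [1,6,8], [3,4,9]

so the chain groups are C_0 ≅ Z^9, C_1 ≅ Z^12, C_2 ≅ Z^2.

Boundary ∂_1: C_1 → C_0 sends each edge [p,q] (with p < q) to q − p.
The 9×12 boundary matrix has rank 8 and Smith normal form diag(1,1,1,1,1,1,1,1).

∂_2: C_2 → C_1 sends each 2-simplex [p,q,r] to [q,r] − [p,r] + [p,q]. For instance
  ∂[3,4,9] = [4,9] − [3,9] + [3,4],
  ∂[1,6,8] = [6,8] − [1,8] + [1,6].
As a 12×2 matrix over Z this has rank 2, with invariant factors (1,1).

Computing H_k = (kernel of ∂_k) / (image of ∂_{k+1}):

  H_0: rank C_0 − rank ∂_1 = 9 − 8 = 1, and the invariant factors of ∂_1 are all 1, so H_0 = Z.
  H_1: rank ker ∂_1 − rank ∂_2 = (12 − 8) − 2 = 2, and the invariant factors of ∂_2 are all 1, so H_1 = Z^2.
  H_2: rank ker ∂_2 − rank ∂_3 = (2 − 2) − 0 = 0, and there is no ∂_3, so H_2 = 0.

Hence the Betti numbers are b_0 = 1, b_1 = 2, b_2 = 0.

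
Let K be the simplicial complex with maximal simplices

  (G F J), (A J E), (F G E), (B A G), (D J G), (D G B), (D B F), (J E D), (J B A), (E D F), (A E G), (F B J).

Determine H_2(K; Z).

H_2 ≅ 0.

We work with the vertex ordering A < B < D < E < F < G < J. The simplices of K, each written with vertices in increasing order, are:

  0-simplices (7): A, B, D, E, F, G, J
  1-simplices (18): AB, AE, AG, AJ, BD, BF, BG, BJ, DE, DF, DG, DJ, EF, EG, EJ, FG, FJ, GJ
  2-simplices (12): ABG, ABJ, AEG, AEJ, BDF, BDG, BFJ, DEF, DEJ, DGJ, EFG, FGJ

so the chain groups are C_0 ≅ Z^7, C_1 ≅ Z^18, C_2 ≅ Z^12.

The boundary map ∂_1: C_1 → C_0 sends each edge [p,q] (with p < q) to q − p.
As a 7×18 matrix over Z this has rank 6, with invariant factors (1,1,1,1,1,1).

∂_2: C_2 → C_1 acts by ∂[p,q,r] = [q,r] − [p,r] + [p,q]. For instance
  ∂BFJ = FJ − BJ + BF,
  ∂EFG = FG − EG + EF.
The 18×12 boundary matrix has rank 12 and Smith normal form diag(1,1,1,1,1,1,1,1,1,1,1,2).

Reading off H_k = ker ∂_k / im ∂_{k+1}:

  H_2: rank ker ∂_2 − rank ∂_3 = (12 − 12) − 0 = 0, and there is no ∂_3, so H_2 ≅ 0.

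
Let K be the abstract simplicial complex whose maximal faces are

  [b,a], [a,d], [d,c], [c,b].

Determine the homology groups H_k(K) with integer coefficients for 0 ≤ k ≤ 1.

Take the total order a < b < c < d on the vertex set. Then K (dimension 1) consists of the simplices:

  0-simplices (4): a, b, c, d
  1-simplices (4): ab, ad, bc, cd

Hence C_0 ≅ Z^4, C_1 ≅ Z^4.

The boundary map ∂_1: C_1 → C_0 maps an edge to its endpoints' difference, ∂[p,q] = q − p. For instance
  ∂bc = c − b.
This gives a 4×4 integer matrix of rank 3; reducing to Smith normal form yields diagonal entries (1,1,1).

Computing H_k = (kernel of ∂_k) / (image of ∂_{k+1}):

  H_0: rank C_0 − rank ∂_1 = 4 − 3 = 1, and the invariant factors of ∂_1 are all 1, so H_0 = Z.
  H_1: rank ker ∂_1 − rank ∂_2 = (4 − 3) − 0 = 1, and there is no ∂_2, so H_1 = Z.

As a check, the Euler characteristic is 4 − 4 = 0, which agrees with 1 − 1 = 0.

H_0 = Z,  H_1 = Z.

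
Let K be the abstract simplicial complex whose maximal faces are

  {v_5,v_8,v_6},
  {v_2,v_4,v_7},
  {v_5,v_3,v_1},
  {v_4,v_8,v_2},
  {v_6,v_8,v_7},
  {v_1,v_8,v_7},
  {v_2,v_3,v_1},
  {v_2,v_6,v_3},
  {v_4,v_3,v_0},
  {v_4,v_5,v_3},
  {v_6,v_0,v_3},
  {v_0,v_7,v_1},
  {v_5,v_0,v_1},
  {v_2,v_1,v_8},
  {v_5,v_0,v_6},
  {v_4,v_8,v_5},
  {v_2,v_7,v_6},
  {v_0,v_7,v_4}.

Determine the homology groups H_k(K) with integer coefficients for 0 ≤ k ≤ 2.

H_0 ≅ Z,  H_1 ≅ Z ⊕ Z/2,  H_2 = 0.

Take the total order v_0 < v_1 < v_2 < v_3 < v_4 < v_5 < v_6 < v_7 < v_8 on the vertex set. Then K (dimension 2) consists of the simplices:

  0-simplices (9): [v_0], [v_1], [v_2], [v_3], [v_4], [v_5], [v_6], [v_7], [v_8]
  1-simplices (27): (27 of them)
  2-simplices (18): (18 of them)

giving chain groups C_0 ≅ Z^9, C_1 ≅ Z^27, C_2 ≅ Z^18.

The boundary map ∂_1: C_1 → C_0 sends each edge [p,q] (with p < q) to q − p. For instance
  ∂[v_4,v_8] = [v_8] − [v_4].
The resulting 9×27 matrix has rank 8, and its Smith normal form has invariant factors (1,1,1,1,1,1,1,1).

The boundary map ∂_2: C_2 → C_1 sends each 2-simplex [p,q,r] to [q,r] − [p,r] + [p,q]. For instance
  ∂[v_2,v_4,v_8] = [v_4,v_8] − [v_2,v_8] + [v_2,v_4],
  ∂[v_0,v_1,v_7] = [v_1,v_7] − [v_0,v_7] + [v_0,v_1].
The resulting 27×18 matrix has rank 18, and its Smith normal form has invariant factors (1,1,1,1,1,1,1,1,1,1,1,1,1,1,1,1,1,2).

From H_k ≅ ker(∂_k) / im(∂_{k+1}) we obtain:

  H_0: rank C_0 − rank ∂_1 = 9 − 8 = 1, and the invariant factors of ∂_1 are all 1, so H_0 = Z.
  H_1: rank ker ∂_1 − rank ∂_2 = (27 − 8) − 18 = 1, and ∂_2 has invariant factor 2 > 1, so H_1 = Z ⊕ Z/2.
  H_2: rank ker ∂_2 − rank ∂_3 = (18 − 18) − 0 = 0, and there is no ∂_3, so H_2 = 0.

As a check, the Euler characteristic is 9 − 27 + 18 = 0, which agrees with 1 − 1 + 0 = 0.
(K is a triangulation of the Klein bottle.)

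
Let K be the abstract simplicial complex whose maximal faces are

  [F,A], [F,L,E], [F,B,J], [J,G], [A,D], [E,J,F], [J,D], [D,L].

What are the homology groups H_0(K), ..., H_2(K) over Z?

Fix the vertex order A < B < D < E < F < G < J < L and write every simplex with vertices in increasing order. Then dim K = 2 and the simplices of K are:

  0-simplices (8): A, B, D, E, F, G, J, L
  1-simplices (12): AD, AF, BF, BJ, DJ, DL, EF, EJ, EL, FJ, FL, GJ
  2-simplices (3): BFJ, EFJ, EFL

Hence C_0 ≅ Z^8, C_1 ≅ Z^12, C_2 ≅ Z^3.

Boundary ∂_1: C_1 → C_0 is given by ∂[p,q] = [q] − [p].
This gives a 8×12 integer matrix of rank 7; reducing to Smith normal form yields diagonal entries (1,1,1,1,1,1,1).

∂_2: C_2 → C_1 sends each 2-simplex [p,q,r] to [q,r] − [p,r] + [p,q]. For instance
  ∂EFL = FL − EL + EF,
  ∂BFJ = FJ − BJ + BF.
As a 12×3 matrix over Z this has rank 3, with invariant factors (1,1,1).

From H_k ≅ ker(∂_k) / im(∂_{k+1}) we obtain:

  H_0: rank C_0 − rank ∂_1 = 8 − 7 = 1, and the invariant factors of ∂_1 are all 1, so H_0 ≅ Z.
  H_1: rank ker ∂_1 − rank ∂_2 = (12 − 7) − 3 = 2, and the invariant factors of ∂_2 are all 1, so H_1 ≅ Z^2.
  H_2: rank ker ∂_2 − rank ∂_3 = (3 − 3) − 0 = 0, and there is no ∂_3, so H_2 ≅ 0.

H_0 ≅ Z,  H_1 ≅ Z^2,  H_2 = 0.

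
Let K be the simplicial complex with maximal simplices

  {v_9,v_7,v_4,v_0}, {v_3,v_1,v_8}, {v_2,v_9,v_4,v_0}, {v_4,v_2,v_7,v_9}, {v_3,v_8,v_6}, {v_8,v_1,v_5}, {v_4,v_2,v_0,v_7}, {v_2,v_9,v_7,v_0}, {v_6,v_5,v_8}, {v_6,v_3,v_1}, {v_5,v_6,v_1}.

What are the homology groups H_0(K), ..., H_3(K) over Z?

H_0 ≅ Z^2,  H_1 = 0,  H_2 ≅ Z,  H_3 ≅ Z.

Fix the vertex order v_0 < v_1 < v_2 < v_3 < v_4 < v_5 < v_6 < v_7 < v_8 < v_9 and write every simplex with vertices in increasing order. Then dim K = 3 and the simplices of K are:

  0-simplices (10): [v_0], [v_1], [v_2], [v_3], [v_4], [v_5], [v_6], [v_7], [v_8], [v_9]
  1-simplices (19): (19 of them)
  2-simplices (16): (16 of them)
  3-simplices (5): [v_0,v_2,v_4,v_7], [v_0,v_2,v_4,v_9], [v_0,v_2,v_7,v_9], [v_0,v_4,v_7,v_9], [v_2,v_4,v_7,v_9]

giving chain groups C_0 ≅ Z^10, C_1 ≅ Z^19, C_2 ≅ Z^16, C_3 ≅ Z^5.

The boundary map ∂_1: C_1 → C_0 is given by ∂[p,q] = [q] − [p]. For instance
  ∂[v_1,v_5] = [v_5] − [v_1].
The 10×19 boundary matrix has rank 8 and Smith normal form diag(1,1,1,1,1,1,1,1).

The boundary map ∂_2: C_2 → C_1 sends each 2-simplex [p,q,r] to [q,r] − [p,r] + [p,q]. For instance
  ∂[v_0,v_7,v_9] = [v_7,v_9] − [v_0,v_9] + [v_0,v_7],
  ∂[v_4,v_7,v_9] = [v_7,v_9] − [v_4,v_9] + [v_4,v_7].
As a 19×16 matrix over Z this has rank 11, with invariant factors (1,1,1,1,1,1,1,1,1,1,1).

∂_3: C_3 → C_2 sends each 3-simplex σ to the alternating sum Σ_i (−1)^i (σ with its i-th vertex removed). For instance
  ∂[v_0,v_4,v_7,v_9] = [v_4,v_7,v_9] − [v_0,v_7,v_9] + [v_0,v_4,v_9] − [v_0,v_4,v_7],
  ∂[v_0,v_2,v_4,v_7] = [v_2,v_4,v_7] − [v_0,v_4,v_7] + [v_0,v_2,v_7] − [v_0,v_2,v_4].
The 16×5 boundary matrix has rank 4 and Smith normal form diag(1,1,1,1).

Now H_k = ker ∂_k / im ∂_{k+1}, so:

  H_0: rank C_0 − rank ∂_1 = 10 − 8 = 2, and the invariant factors of ∂_1 are all 1, so H_0 ≅ Z^2.
  H_1: rank ker ∂_1 − rank ∂_2 = (19 − 8) − 11 = 0, and the invariant factors of ∂_2 are all 1, so H_1 ≅ 0.
  H_2: rank ker ∂_2 − rank ∂_3 = (16 − 11) − 4 = 1, and the invariant factors of ∂_3 are all 1, so H_2 ≅ Z.
  H_3: rank ker ∂_3 − rank ∂_4 = (5 − 4) − 0 = 1, and there is no ∂_4, so H_3 ≅ Z.

As a check, the Euler characteristic is 10 − 19 + 16 − 5 = 2, which agrees with 2 − 0 + 1 − 1 = 2.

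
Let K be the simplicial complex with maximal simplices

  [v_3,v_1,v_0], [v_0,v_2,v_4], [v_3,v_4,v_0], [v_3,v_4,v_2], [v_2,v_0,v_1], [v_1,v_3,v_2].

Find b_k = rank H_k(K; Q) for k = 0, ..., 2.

We work with the vertex ordering v_0 < v_1 < v_2 < v_3 < v_4. The simplices of K, each written with vertices in increasing order, are:

  0-simplices (5): [v_0], [v_1], [v_2], [v_3], [v_4]
  1-simplices (9): [v_0,v_1], [v_0,v_2], [v_0,v_3], [v_0,v_4], [v_1,v_2], [v_1,v_3], [v_2,v_3], [v_2,v_4], [v_3,v_4]
  2-simplices (6): [v_0,v_1,v_2], [v_0,v_1,v_3], [v_0,v_2,v_4], [v_0,v_3,v_4], [v_1,v_2,v_3], [v_2,v_3,v_4]

Hence C_0 ≅ Z^5, C_1 ≅ Z^9, C_2 ≅ Z^6.

The boundary map ∂_1: C_1 → C_0 sends each edge [p,q] (with p < q) to q − p. For instance
  ∂[v_2,v_3] = [v_3] − [v_2].
This gives a 5×9 integer matrix of rank 4; reducing to Smith normal form yields diagonal entries (1,1,1,1).

The boundary map ∂_2: C_2 → C_1 acts by ∂[p,q,r] = [q,r] − [p,r] + [p,q]. For instance
  ∂[v_0,v_1,v_3] = [v_1,v_3] − [v_0,v_3] + [v_0,v_1],
  ∂[v_1,v_2,v_3] = [v_2,v_3] − [v_1,v_3] + [v_1,v_2].
The 9×6 boundary matrix has rank 5 and Smith normal form diag(1,1,1,1,1).

Computing H_k = (kernel of ∂_k) / (image of ∂_{k+1}):

  H_0: rank C_0 − rank ∂_1 = 5 − 4 = 1, and the invariant factors of ∂_1 are all 1, so H_0 ≅ Z.
  H_1: rank ker ∂_1 − rank ∂_2 = (9 − 4) − 5 = 0, and the invariant factors of ∂_2 are all 1, so H_1 ≅ 0.
  H_2: rank ker ∂_2 − rank ∂_3 = (6 − 5) − 0 = 1, and there is no ∂_3, so H_2 ≅ Z.

Hence the Betti numbers are b_0 = 1, b_1 = 0, b_2 = 1.

b_0 = 1, b_1 = 0, b_2 = 1.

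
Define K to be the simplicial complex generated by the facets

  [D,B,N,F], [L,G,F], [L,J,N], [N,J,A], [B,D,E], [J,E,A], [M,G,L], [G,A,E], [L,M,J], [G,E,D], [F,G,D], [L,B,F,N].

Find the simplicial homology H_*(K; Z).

H_0 ≅ Z,  H_1 ≅ Z,  H_2 = 0,  H_3 = 0.

Order the vertices as A < B < D < E < F < G < J < L < M < N. Listing each simplex with vertices in this order, K has dimension 3 with simplices:

  0-simplices (10): A, B, D, E, F, G, J, L, M, N
  1-simplices (25): AE, AG, AJ, AN, BD, BE, BF, BL, BN, DE, DF, DG, DN, EG, EJ, FG, FL, FN, GL, GM, JL, JM, JN, LM, LN
  2-simplices (17): AEG, AEJ, AJN, BDE, BDF, BDN, BFL, BFN, BLN, DEG, DFG, DFN, FGL, FLN, GLM, JLM, JLN
  3-simplices (2): BDFN, BFLN

so the chain groups are C_0 ≅ Z^10, C_1 ≅ Z^25, C_2 ≅ Z^17, C_3 ≅ Z^2.

∂_1: C_1 → C_0 sends each edge [p,q] (with p < q) to q − p.
The 10×25 boundary matrix has rank 9 and Smith normal form diag(1,1,1,1,1,1,1,1,1).

Boundary ∂_2: C_2 → C_1 sends each 2-simplex [p,q,r] to [q,r] − [p,r] + [p,q]. For instance
  ∂AJN = JN − AN + AJ,
  ∂BDF = DF − BF + BD.
The 25×17 boundary matrix has rank 15 and Smith normal form diag(1,1,1,1,1,1,1,1,1,1,1,1,1,1,1).

The boundary map ∂_3: C_3 → C_2 sends each 3-simplex σ to the alternating sum Σ_i (−1)^i (σ with its i-th vertex removed). For instance
  ∂BFLN = FLN − BLN + BFN − BFL,
  ∂BDFN = DFN − BFN + BDN − BDF.
This gives a 17×2 integer matrix of rank 2; reducing to Smith normal form yields diagonal entries (1,1).

Now H_k = ker ∂_k / im ∂_{k+1}, so:

  H_0: rank C_0 − rank ∂_1 = 10 − 9 = 1, and the invariant factors of ∂_1 are all 1, so H_0 ≅ Z.
  H_1: rank ker ∂_1 − rank ∂_2 = (25 − 9) − 15 = 1, and the invariant factors of ∂_2 are all 1, so H_1 ≅ Z.
  H_2: rank ker ∂_2 − rank ∂_3 = (17 − 15) − 2 = 0, and the invariant factors of ∂_3 are all 1, so H_2 ≅ 0.
  H_3: rank ker ∂_3 − rank ∂_4 = (2 − 2) − 0 = 0, and there is no ∂_4, so H_3 ≅ 0.

As a check, the Euler characteristic is 10 − 25 + 17 − 2 = 0, which agrees with 1 − 1 + 0 − 0 = 0.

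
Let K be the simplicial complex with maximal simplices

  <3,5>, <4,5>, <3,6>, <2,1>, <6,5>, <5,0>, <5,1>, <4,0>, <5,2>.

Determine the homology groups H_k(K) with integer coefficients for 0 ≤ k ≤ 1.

H_0 ≅ Z,  H_1 ≅ Z^3.

K has 7 vertices, 9 edges.
rank ∂_0 = 0, rank ∂_1 = 6 ⇒ b_0 = 7 − 0 − 6 = 1; all invariant factors of ∂_1 are 1 so no torsion. So H_0 = Z.
rank ∂_1 = 6, rank ∂_2 = 0 ⇒ b_1 = 9 − 6 − 0 = 3. So H_1 = Z^3.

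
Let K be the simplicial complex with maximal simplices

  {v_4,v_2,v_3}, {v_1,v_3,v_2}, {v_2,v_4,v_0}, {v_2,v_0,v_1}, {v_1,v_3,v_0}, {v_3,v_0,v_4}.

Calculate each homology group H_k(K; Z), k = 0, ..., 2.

We work with the vertex ordering v_0 < v_1 < v_2 < v_3 < v_4. The simplices of K, each written with vertices in increasing order, are:

  0-simplices (5): [v_0], [v_1], [v_2], [v_3], [v_4]
  1-simplices (9): [v_0,v_1], [v_0,v_2], [v_0,v_3], [v_0,v_4], [v_1,v_2], [v_1,v_3], [v_2,v_3], [v_2,v_4], [v_3,v_4]
  2-simplices (6): [v_0,v_1,v_2], [v_0,v_1,v_3], [v_0,v_2,v_4], [v_0,v_3,v_4], [v_1,v_2,v_3], [v_2,v_3,v_4]

so the chain groups are C_0 ≅ Z^5, C_1 ≅ Z^9, C_2 ≅ Z^6.

The boundary map ∂_1: C_1 → C_0 sends each edge [p,q] (with p < q) to q − p.
As a 5×9 matrix over Z this has rank 4, with invariant factors (1,1,1,1).

Boundary ∂_2: C_2 → C_1 acts by ∂[p,q,r] = [q,r] − [p,r] + [p,q]. For instance
  ∂[v_0,v_1,v_2] = [v_1,v_2] − [v_0,v_2] + [v_0,v_1],
  ∂[v_0,v_3,v_4] = [v_3,v_4] − [v_0,v_4] + [v_0,v_3].
The resulting 9×6 matrix has rank 5, and its Smith normal form has invariant factors (1,1,1,1,1).

Reading off H_k = ker ∂_k / im ∂_{k+1}:

  H_0: rank C_0 − rank ∂_1 = 5 − 4 = 1, and the invariant factors of ∂_1 are all 1, so H_0 = Z.
  H_1: rank ker ∂_1 − rank ∂_2 = (9 − 4) − 5 = 0, and the invariant factors of ∂_2 are all 1, so H_1 = 0.
  H_2: rank ker ∂_2 − rank ∂_3 = (6 − 5) − 0 = 1, and there is no ∂_3, so H_2 = Z.

As a check, the Euler characteristic is 5 − 9 + 6 = 2, which agrees with 1 − 0 + 1 = 2.
(K is a triangulation of the 2-sphere S^2.)

H_0 = Z,  H_1 = 0,  H_2 = Z.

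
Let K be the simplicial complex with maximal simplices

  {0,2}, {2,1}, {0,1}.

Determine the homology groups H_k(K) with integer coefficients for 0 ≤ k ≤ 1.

H_0 = Z,  H_1 = Z.

Take the total order 0 < 1 < 2 on the vertex set. Then K (dimension 1) consists of the simplices:

  0-simplices (3): [0], [1], [2]
  1-simplices (3): [0,1], [0,2], [1,2]

Hence C_0 ≅ Z^3, C_1 ≅ Z^3.

∂_1: C_1 → C_0 sends each edge [p,q] (with p < q) to q − p.
The resulting 3×3 matrix has rank 2, and its Smith normal form has invariant factors (1,1).

Now H_k = ker ∂_k / im ∂_{k+1}, so:

  H_0: rank C_0 − rank ∂_1 = 3 − 2 = 1, and the invariant factors of ∂_1 are all 1, so H_0 ≅ Z.
  H_1: rank ker ∂_1 − rank ∂_2 = (3 − 2) − 0 = 1, and there is no ∂_2, so H_1 ≅ Z.

As a check, the Euler characteristic is 3 − 3 = 0, which agrees with 1 − 1 = 0.
(K is a triangulation of the circle S^1.)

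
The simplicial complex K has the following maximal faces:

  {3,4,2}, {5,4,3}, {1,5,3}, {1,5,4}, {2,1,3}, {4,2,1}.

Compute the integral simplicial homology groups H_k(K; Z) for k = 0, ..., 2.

Fix the vertex order 1 < 2 < 3 < 4 < 5 and write every simplex with vertices in increasing order. Then dim K = 2 and the simplices of K are:

  0-simplices (5): [1], [2], [3], [4], [5]
  1-simplices (9): [1,2], [1,3], [1,4], [1,5], [2,3], [2,4], [3,4], [3,5], [4,5]
  2-simplices (6): [1,2,3], [1,2,4], [1,3,5], [1,4,5], [2,3,4], [3,4,5]

Hence C_0 ≅ Z^5, C_1 ≅ Z^9, C_2 ≅ Z^6.

∂_1: C_1 → C_0 maps an edge to its endpoints' difference, ∂[p,q] = q − p.
As a 5×9 matrix over Z this has rank 4, with invariant factors (1,1,1,1).

∂_2: C_2 → C_1 maps a triangle to the signed sum of its edges. For instance
  ∂[1,3,5] = [3,5] − [1,5] + [1,3],
  ∂[1,2,4] = [2,4] − [1,4] + [1,2].
As a 9×6 matrix over Z this has rank 5, with invariant factors (1,1,1,1,1).

Now H_k = ker ∂_k / im ∂_{k+1}, so:

  H_0: rank C_0 − rank ∂_1 = 5 − 4 = 1, and the invariant factors of ∂_1 are all 1, so H_0 = Z.
  H_1: rank ker ∂_1 − rank ∂_2 = (9 − 4) − 5 = 0, and the invariant factors of ∂_2 are all 1, so H_1 = 0.
  H_2: rank ker ∂_2 − rank ∂_3 = (6 − 5) − 0 = 1, and there is no ∂_3, so H_2 = Z.

H_0 ≅ Z,  H_1 = 0,  H_2 ≅ Z.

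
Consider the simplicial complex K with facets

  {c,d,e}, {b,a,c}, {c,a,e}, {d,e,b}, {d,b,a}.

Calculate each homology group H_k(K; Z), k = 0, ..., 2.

H_0 ≅ Z,  H_1 ≅ Z,  H_2 = 0.

Take the total order a < b < c < d < e on the vertex set. Then K (dimension 2) consists of the simplices:

  0-simplices (5): a, b, c, d, e
  1-simplices (10): ab, ac, ad, ae, bc, bd, be, cd, ce, de
  2-simplices (5): abc, abd, ace, bde, cde

so the chain groups are C_0 ≅ Z^5, C_1 ≅ Z^10, C_2 ≅ Z^5.

∂_1: C_1 → C_0 sends each edge [p,q] (with p < q) to q − p. For instance
  ∂de = e − d.
As a 5×10 matrix over Z this has rank 4, with invariant factors (1,1,1,1).

Boundary ∂_2: C_2 → C_1 maps a triangle to the signed sum of its edges. For instance
  ∂bde = de − be + bd,
  ∂abd = bd − ad + ab.
This gives a 10×5 integer matrix of rank 5; reducing to Smith normal form yields diagonal entries (1,1,1,1,1).

Now H_k = ker ∂_k / im ∂_{k+1}, so:

  H_0: rank C_0 − rank ∂_1 = 5 − 4 = 1, and the invariant factors of ∂_1 are all 1, so H_0 ≅ Z.
  H_1: rank ker ∂_1 − rank ∂_2 = (10 − 4) − 5 = 1, and the invariant factors of ∂_2 are all 1, so H_1 ≅ Z.
  H_2: rank ker ∂_2 − rank ∂_3 = (5 − 5) − 0 = 0, and there is no ∂_3, so H_2 ≅ 0.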